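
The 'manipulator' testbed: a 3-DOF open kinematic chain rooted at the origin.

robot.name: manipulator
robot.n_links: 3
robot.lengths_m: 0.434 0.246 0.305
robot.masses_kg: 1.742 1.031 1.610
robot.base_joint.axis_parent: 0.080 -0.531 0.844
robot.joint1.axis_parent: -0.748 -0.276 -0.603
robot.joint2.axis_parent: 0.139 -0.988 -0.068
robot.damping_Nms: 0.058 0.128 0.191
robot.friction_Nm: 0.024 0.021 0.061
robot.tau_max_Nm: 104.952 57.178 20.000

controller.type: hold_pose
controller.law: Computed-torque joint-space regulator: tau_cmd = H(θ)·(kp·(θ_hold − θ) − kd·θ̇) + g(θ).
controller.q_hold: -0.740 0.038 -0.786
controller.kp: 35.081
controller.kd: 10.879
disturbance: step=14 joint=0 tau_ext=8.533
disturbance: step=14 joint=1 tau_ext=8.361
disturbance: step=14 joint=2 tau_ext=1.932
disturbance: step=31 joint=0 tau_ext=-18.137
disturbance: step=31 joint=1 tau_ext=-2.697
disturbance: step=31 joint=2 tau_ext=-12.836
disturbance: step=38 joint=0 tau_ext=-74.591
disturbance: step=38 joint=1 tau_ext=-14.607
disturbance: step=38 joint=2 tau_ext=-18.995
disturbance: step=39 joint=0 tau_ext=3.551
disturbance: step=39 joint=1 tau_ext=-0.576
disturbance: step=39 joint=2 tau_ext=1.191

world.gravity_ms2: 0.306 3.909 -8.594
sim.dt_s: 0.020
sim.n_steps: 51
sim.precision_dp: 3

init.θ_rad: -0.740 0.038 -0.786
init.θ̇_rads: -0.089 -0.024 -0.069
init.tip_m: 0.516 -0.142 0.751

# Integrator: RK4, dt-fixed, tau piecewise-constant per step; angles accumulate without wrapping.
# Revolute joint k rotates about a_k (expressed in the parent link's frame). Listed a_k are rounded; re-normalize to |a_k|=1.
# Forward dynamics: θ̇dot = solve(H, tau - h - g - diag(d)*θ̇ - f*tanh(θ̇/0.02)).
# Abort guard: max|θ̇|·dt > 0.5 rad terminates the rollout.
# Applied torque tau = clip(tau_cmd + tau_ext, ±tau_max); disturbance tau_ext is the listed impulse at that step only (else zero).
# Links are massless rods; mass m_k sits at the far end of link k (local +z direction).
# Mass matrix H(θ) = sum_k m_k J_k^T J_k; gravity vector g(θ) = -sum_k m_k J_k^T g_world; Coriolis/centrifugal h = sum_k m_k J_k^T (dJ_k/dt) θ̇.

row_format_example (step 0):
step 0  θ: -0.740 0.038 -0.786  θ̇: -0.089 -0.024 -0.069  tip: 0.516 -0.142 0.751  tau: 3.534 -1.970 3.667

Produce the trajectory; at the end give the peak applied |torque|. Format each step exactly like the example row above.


step 1  θ: -0.742 0.038 -0.787  θ̇: -0.074 -0.015 -0.039  tip: 0.516 -0.142 0.750  tau: 3.388 -2.002 3.603
step 2  θ: -0.743 0.037 -0.788  θ̇: -0.060 -0.009 -0.018  tip: 0.517 -0.143 0.750  tau: 3.262 -2.029 3.550
step 3  θ: -0.744 0.037 -0.788  θ̇: -0.046 -0.005 -0.007  tip: 0.517 -0.143 0.749  tau: 3.154 -2.052 3.508
step 4  θ: -0.745 0.037 -0.788  θ̇: -0.033 -0.004 -0.003  tip: 0.517 -0.144 0.749  tau: 3.062 -2.072 3.478
step 5  θ: -0.745 0.037 -0.788  θ̇: -0.022 -0.002 -0.001  tip: 0.518 -0.144 0.749  tau: 2.984 -2.088 3.453
step 6  θ: -0.746 0.037 -0.788  θ̇: -0.012 -0.001 -0.000  tip: 0.518 -0.144 0.749  tau: 2.919 -2.102 3.433
step 7  θ: -0.746 0.037 -0.788  θ̇: -0.005 -0.001 0.000  tip: 0.518 -0.144 0.749  tau: 2.865 -2.113 3.416
step 8  θ: -0.746 0.037 -0.788  θ̇: 0.000 0.000 0.001  tip: 0.518 -0.144 0.749  tau: 2.822 -2.123 3.402
step 9  θ: -0.746 0.037 -0.788  θ̇: 0.005 0.001 0.001  tip: 0.518 -0.144 0.749  tau: 2.786 -2.131 3.391
step 10  θ: -0.746 0.037 -0.788  θ̇: 0.008 0.001 0.002  tip: 0.518 -0.144 0.749  tau: 2.757 -2.137 3.382
step 11  θ: -0.746 0.037 -0.788  θ̇: 0.010 0.002 0.002  tip: 0.518 -0.144 0.749  tau: 2.734 -2.142 3.375
step 12  θ: -0.745 0.037 -0.788  θ̇: 0.012 0.002 0.002  tip: 0.517 -0.144 0.749  tau: 2.715 -2.147 3.369
step 13  θ: -0.745 0.037 -0.788  θ̇: 0.013 0.002 0.002  tip: 0.517 -0.144 0.749  tau: 2.700 -2.150 3.364
step 14  θ: -0.745 0.037 -0.788  θ̇: 0.013 0.002 0.002  tip: 0.517 -0.144 0.749  tau: 11.221 6.208 5.292
step 15  θ: -0.745 0.050 -0.788  θ̇: 0.018 1.223 0.008  tip: 0.518 -0.141 0.749  tau: 0.773 -4.076 2.877
step 16  θ: -0.744 0.071 -0.787  θ̇: 0.021 0.926 0.023  tip: 0.519 -0.135 0.750  tau: 1.099 -3.857 2.861
step 17  θ: -0.744 0.087 -0.787  θ̇: 0.023 0.684 0.023  tip: 0.520 -0.131 0.750  tau: 1.379 -3.661 2.870
step 18  θ: -0.743 0.099 -0.787  θ̇: 0.024 0.488 0.018  tip: 0.520 -0.129 0.751  tau: 1.617 -3.487 2.892
step 19  θ: -0.743 0.107 -0.786  θ̇: 0.023 0.330 0.012  tip: 0.521 -0.126 0.751  tau: 1.819 -3.331 2.919
step 20  θ: -0.742 0.112 -0.786  θ̇: 0.021 0.203 0.007  tip: 0.521 -0.125 0.751  tau: 1.989 -3.193 2.948
step 21  θ: -0.742 0.115 -0.786  θ̇: 0.019 0.101 0.004  tip: 0.521 -0.124 0.751  tau: 2.131 -3.070 2.976
step 22  θ: -0.742 0.116 -0.786  θ̇: 0.017 0.021 0.003  tip: 0.521 -0.124 0.751  tau: 2.249 -2.961 3.004
step 23  θ: -0.741 0.116 -0.786  θ̇: 0.013 -0.037 0.002  tip: 0.521 -0.124 0.751  tau: 2.348 -2.871 3.031
step 24  θ: -0.741 0.115 -0.786  θ̇: 0.010 -0.079 0.001  tip: 0.521 -0.124 0.751  tau: 2.429 -2.794 3.057
step 25  θ: -0.741 0.113 -0.786  θ̇: 0.008 -0.110 0.001  tip: 0.521 -0.124 0.752  tau: 2.495 -2.727 3.081
step 26  θ: -0.741 0.111 -0.786  θ̇: 0.006 -0.134 0.000  tip: 0.520 -0.125 0.752  tau: 2.549 -2.667 3.103
step 27  θ: -0.741 0.108 -0.786  θ̇: 0.004 -0.150 -0.000  tip: 0.520 -0.125 0.752  tau: 2.593 -2.614 3.123
step 28  θ: -0.741 0.105 -0.786  θ̇: 0.003 -0.160 -0.000  tip: 0.520 -0.126 0.752  tau: 2.629 -2.567 3.142
step 29  θ: -0.740 0.102 -0.786  θ̇: 0.001 -0.167 -0.000  tip: 0.520 -0.127 0.752  tau: 2.657 -2.526 3.159
step 30  θ: -0.740 0.098 -0.786  θ̇: 0.001 -0.169 -0.000  tip: 0.520 -0.128 0.752  tau: 2.679 -2.490 3.175
step 31  θ: -0.740 0.095 -0.786  θ̇: -0.000 -0.169 -0.001  tip: 0.519 -0.128 0.752  tau: -15.441 -5.154 -9.646
step 32  θ: -0.740 0.091 -0.803  θ̇: 0.017 -0.197 -1.715  tip: 0.521 -0.131 0.747  tau: 6.783 -1.762 6.084
step 33  θ: -0.740 0.087 -0.833  θ̇: -0.022 -0.195 -1.238  tip: 0.523 -0.134 0.739  tau: 6.121 -1.735 5.636
step 34  θ: -0.741 0.084 -0.854  θ̇: -0.039 -0.188 -0.872  tip: 0.525 -0.137 0.733  tau: 5.544 -1.733 5.255
step 35  θ: -0.742 0.080 -0.868  θ̇: -0.045 -0.177 -0.590  tip: 0.526 -0.140 0.728  tau: 5.047 -1.745 4.932
step 36  θ: -0.743 0.077 -0.878  θ̇: -0.044 -0.164 -0.371  tip: 0.526 -0.142 0.725  tau: 4.622 -1.767 4.660
step 37  θ: -0.744 0.073 -0.884  θ̇: -0.040 -0.150 -0.203  tip: 0.527 -0.143 0.723  tau: 4.260 -1.795 4.432
step 38  θ: -0.744 0.071 -0.886  θ̇: -0.034 -0.136 -0.073  tip: 0.527 -0.144 0.722  tau: -70.637 -16.432 -14.756
step 39  θ: -0.767 0.066 -0.882  θ̇: -2.244 -0.270 0.489  tip: 0.532 -0.154 0.717  tau: 23.985 0.778 9.553
step 40  θ: -0.806 0.060 -0.873  θ̇: -1.617 -0.347 0.458  tip: 0.541 -0.169 0.709  tau: 16.676 0.786 7.287
step 41  θ: -0.834 0.055 -0.864  θ̇: -1.227 -0.206 0.398  tip: 0.546 -0.181 0.704  tau: 14.261 0.227 6.641
step 42  θ: -0.855 0.051 -0.857  θ̇: -0.894 -0.129 0.341  tip: 0.550 -0.190 0.700  tau: 12.196 -0.231 6.084
step 43  θ: -0.870 0.049 -0.850  θ̇: -0.614 -0.088 0.291  tip: 0.553 -0.196 0.698  tau: 10.437 -0.608 5.606
step 44  θ: -0.880 0.048 -0.845  θ̇: -0.382 -0.065 0.247  tip: 0.555 -0.200 0.696  tau: 8.942 -0.920 5.196
step 45  θ: -0.886 0.047 -0.840  θ̇: -0.193 -0.053 0.210  tip: 0.555 -0.202 0.696  tau: 7.676 -1.179 4.846
step 46  θ: -0.889 0.046 -0.836  θ̇: -0.042 -0.044 0.179  tip: 0.556 -0.203 0.697  tau: 6.608 -1.396 4.549
step 47  θ: -0.888 0.045 -0.833  θ̇: 0.076 -0.035 0.157  tip: 0.555 -0.203 0.698  tau: 5.720 -1.578 4.298
step 48  θ: -0.886 0.044 -0.830  θ̇: 0.166 -0.027 0.139  tip: 0.555 -0.202 0.699  tau: 4.981 -1.730 4.087
step 49  θ: -0.882 0.044 -0.828  θ̇: 0.235 -0.019 0.124  tip: 0.554 -0.200 0.701  tau: 4.368 -1.857 3.911
step 50  θ: -0.877 0.043 -0.825  θ̇: 0.285 -0.012 0.111  tip: 0.552 -0.198 0.703  tau: 3.861 -1.963 3.764
step 51  θ: -0.870 0.043 -0.823  θ̇: 0.320 -0.007 0.101  tip: 0.551 -0.195 0.705
max |tau| (N·m): 70.637


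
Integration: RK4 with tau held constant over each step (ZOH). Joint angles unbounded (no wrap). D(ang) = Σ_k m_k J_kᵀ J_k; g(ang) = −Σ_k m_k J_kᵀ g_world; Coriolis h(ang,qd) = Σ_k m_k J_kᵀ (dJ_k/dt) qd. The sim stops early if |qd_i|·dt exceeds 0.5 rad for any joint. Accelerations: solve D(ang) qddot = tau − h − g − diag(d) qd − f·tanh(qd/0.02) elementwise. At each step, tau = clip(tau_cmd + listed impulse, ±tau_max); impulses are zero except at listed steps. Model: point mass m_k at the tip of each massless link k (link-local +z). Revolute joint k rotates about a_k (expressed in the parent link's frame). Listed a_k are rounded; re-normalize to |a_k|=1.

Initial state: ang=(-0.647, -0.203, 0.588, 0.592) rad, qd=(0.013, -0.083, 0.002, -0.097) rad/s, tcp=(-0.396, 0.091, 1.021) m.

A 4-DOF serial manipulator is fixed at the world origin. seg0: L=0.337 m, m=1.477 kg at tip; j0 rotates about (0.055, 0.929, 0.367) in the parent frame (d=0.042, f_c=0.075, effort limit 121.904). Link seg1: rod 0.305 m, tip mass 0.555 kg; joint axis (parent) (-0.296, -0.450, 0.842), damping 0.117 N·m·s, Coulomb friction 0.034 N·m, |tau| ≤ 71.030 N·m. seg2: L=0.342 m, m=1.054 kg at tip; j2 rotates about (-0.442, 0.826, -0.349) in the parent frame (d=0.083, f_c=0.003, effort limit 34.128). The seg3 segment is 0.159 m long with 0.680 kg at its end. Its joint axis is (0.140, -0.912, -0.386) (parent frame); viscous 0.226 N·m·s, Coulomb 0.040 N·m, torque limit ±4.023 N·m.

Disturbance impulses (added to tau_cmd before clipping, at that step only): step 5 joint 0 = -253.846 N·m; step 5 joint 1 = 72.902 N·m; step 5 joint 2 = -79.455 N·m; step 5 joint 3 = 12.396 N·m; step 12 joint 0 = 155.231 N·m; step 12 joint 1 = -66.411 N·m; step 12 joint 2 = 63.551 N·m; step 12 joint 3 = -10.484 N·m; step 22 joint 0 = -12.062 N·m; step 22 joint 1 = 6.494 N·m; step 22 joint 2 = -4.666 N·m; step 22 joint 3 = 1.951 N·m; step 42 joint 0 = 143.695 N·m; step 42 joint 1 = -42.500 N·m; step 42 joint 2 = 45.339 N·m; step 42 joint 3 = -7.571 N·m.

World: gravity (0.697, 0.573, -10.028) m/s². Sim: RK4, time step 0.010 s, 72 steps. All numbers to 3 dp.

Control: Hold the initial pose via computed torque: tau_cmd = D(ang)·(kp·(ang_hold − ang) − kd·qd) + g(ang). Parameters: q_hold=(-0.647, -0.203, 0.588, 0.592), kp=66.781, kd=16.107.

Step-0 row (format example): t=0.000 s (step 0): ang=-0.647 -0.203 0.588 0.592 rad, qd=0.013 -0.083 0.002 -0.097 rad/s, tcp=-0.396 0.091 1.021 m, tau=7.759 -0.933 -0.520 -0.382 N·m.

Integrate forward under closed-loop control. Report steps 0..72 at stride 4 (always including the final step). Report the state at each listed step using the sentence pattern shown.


t=0.040 s (step 4): ang=-0.647 -0.205 0.588 0.591 rad, qd=0.006 -0.039 0.008 -0.005 rad/s, tcp=-0.395 0.090 1.022 m, tau=8.277 -1.263 -0.361 -0.433 N·m.
t=0.080 s (step 8): ang=-0.660 -0.175 0.601 0.513 rad, qd=-0.430 0.901 0.431 -1.561 rad/s, tcp=-0.401 0.101 1.019 m, tau=25.284 -10.858 4.042 -1.241 N·m.
t=0.120 s (step 12): ang=-0.672 -0.152 0.613 0.491 rad, qd=-0.165 0.314 0.199 -0.006 rad/s, tcp=-0.409 0.113 1.015 m, tau=121.904 -71.030 34.128 -4.023 N·m.
t=0.160 s (step 16): ang=-0.669 -0.184 0.627 0.599 rad, qd=0.122 -0.637 0.088 1.078 rad/s, tcp=-0.403 0.104 1.013 m, tau=2.860 2.325 -2.388 -0.125 N·m.
t=0.200 s (step 20): ang=-0.664 -0.202 0.626 0.614 rad, qd=0.101 -0.294 -0.073 0.016 rad/s, tcp=-0.396 0.096 1.015 m, tau=5.179 0.799 -1.576 -0.200 N·m.
t=0.240 s (step 24): ang=-0.661 -0.210 0.622 0.629 rad, qd=0.077 -0.105 -0.142 0.617 rad/s, tcp=-0.394 0.092 1.016 m, tau=8.431 -1.127 -0.360 -0.548 N·m.
t=0.280 s (step 28): ang=-0.658 -0.212 0.616 0.636 rad, qd=0.058 -0.015 -0.140 -0.013 rad/s, tcp=-0.395 0.091 1.016 m, tau=8.679 -1.370 -0.282 -0.502 N·m.
t=0.320 s (step 32): ang=-0.656 -0.212 0.611 0.635 rad, qd=0.044 0.004 -0.103 -0.010 rad/s, tcp=-0.395 0.091 1.017 m, tau=8.839 -1.508 -0.232 -0.517 N·m.
t=0.360 s (step 36): ang=-0.654 -0.212 0.608 0.635 rad, qd=0.033 0.011 -0.078 -0.010 rad/s, tcp=-0.396 0.091 1.017 m, tau=8.940 -1.584 -0.198 -0.525 N·m.
t=0.400 s (step 40): ang=-0.653 -0.211 0.605 0.635 rad, qd=0.025 0.013 -0.059 -0.009 rad/s, tcp=-0.396 0.091 1.018 m, tau=9.001 -1.628 -0.176 -0.530 N·m.
t=0.440 s (step 44): ang=-0.644 -0.219 0.604 0.671 rad, qd=0.495 -0.401 -0.060 1.627 rad/s, tcp=-0.390 0.089 1.019 m, tau=-7.414 4.508 -5.137 0.086 N·m.
t=0.480 s (step 48): ang=-0.630 -0.228 0.600 0.694 rad, qd=0.222 -0.108 -0.099 0.012 rad/s, tcp=-0.379 0.084 1.023 m, tau=-0.788 1.974 -3.105 -0.100 N·m.
t=0.520 s (step 52): ang=-0.625 -0.230 0.597 0.692 rad, qd=0.065 -0.010 -0.048 -0.051 rad/s, tcp=-0.375 0.081 1.025 m, tau=3.379 0.403 -1.839 -0.315 N·m.
t=0.560 s (step 56): ang=-0.624 -0.229 0.596 0.691 rad, qd=-0.017 0.033 -0.023 -0.041 rad/s, tcp=-0.374 0.081 1.025 m, tau=5.930 -0.536 -1.058 -0.450 N·m.
t=0.600 s (step 60): ang=-0.626 -0.228 0.595 0.689 rad, qd=-0.051 0.053 -0.022 -0.037 rad/s, tcp=-0.377 0.083 1.024 m, tau=7.422 -1.095 -0.584 -0.529 N·m.
t=0.640 s (step 64): ang=-0.628 -0.225 0.594 0.688 rad, qd=-0.064 0.059 -0.021 -0.035 rad/s, tcp=-0.379 0.084 1.023 m, tau=8.296 -1.424 -0.304 -0.575 N·m.
t=0.680 s (step 68): ang=-0.631 -0.223 0.593 0.686 rad, qd=-0.065 0.057 -0.019 -0.034 rad/s, tcp=-0.383 0.086 1.022 m, tau=8.789 -1.610 -0.145 -0.600 N·m.
t=0.720 s (step 72): ang=-0.633 -0.221 0.592 0.685 rad, qd=-0.060 0.052 -0.016 -0.033 rad/s, tcp=-0.386 0.087 1.021 m.


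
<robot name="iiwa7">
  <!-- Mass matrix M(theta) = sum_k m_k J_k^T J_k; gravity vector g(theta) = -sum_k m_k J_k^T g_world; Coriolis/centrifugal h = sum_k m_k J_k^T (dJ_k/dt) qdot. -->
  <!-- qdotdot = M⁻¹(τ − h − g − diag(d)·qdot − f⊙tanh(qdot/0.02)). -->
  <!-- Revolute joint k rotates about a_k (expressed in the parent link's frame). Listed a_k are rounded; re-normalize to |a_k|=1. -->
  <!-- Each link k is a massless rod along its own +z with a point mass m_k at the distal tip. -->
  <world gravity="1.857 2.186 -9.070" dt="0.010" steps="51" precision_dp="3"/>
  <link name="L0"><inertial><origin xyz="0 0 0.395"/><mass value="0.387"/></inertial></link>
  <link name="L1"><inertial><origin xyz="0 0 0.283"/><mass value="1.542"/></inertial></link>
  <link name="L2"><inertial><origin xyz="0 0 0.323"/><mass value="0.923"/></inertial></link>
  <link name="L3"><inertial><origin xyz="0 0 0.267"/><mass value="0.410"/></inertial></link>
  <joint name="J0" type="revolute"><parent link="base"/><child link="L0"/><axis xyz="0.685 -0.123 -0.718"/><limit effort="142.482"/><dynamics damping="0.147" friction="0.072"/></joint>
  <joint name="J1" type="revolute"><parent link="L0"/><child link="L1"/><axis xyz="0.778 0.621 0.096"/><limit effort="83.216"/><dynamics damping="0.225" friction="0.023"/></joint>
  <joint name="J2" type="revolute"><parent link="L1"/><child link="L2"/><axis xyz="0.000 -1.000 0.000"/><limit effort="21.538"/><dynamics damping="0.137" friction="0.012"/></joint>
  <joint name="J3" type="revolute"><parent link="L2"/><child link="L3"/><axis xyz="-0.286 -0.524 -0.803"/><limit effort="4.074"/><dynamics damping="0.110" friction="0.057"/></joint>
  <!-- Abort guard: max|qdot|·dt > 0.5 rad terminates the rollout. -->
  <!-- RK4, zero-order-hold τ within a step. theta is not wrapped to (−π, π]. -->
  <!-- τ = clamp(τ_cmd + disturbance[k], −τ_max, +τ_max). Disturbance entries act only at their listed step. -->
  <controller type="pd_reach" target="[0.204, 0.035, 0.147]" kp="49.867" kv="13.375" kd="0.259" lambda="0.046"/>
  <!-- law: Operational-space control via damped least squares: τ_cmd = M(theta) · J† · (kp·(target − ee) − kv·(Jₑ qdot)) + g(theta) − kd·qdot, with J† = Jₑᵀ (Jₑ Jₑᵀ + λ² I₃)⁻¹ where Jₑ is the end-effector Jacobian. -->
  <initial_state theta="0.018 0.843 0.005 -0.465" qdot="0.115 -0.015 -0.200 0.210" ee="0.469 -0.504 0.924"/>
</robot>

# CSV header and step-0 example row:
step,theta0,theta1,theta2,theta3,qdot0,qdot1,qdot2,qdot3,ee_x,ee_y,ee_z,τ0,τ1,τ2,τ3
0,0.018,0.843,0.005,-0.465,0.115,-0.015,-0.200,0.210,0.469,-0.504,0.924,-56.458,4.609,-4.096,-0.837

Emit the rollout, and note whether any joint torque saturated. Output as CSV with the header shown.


step,theta0,theta1,theta2,theta3,qdot0,qdot1,qdot2,qdot3,ee_x,ee_y,ee_z,τ0,τ1,τ2,τ3
1,0.013,0.851,0.018,-0.476,-1.069,1.674,2.795,-2.186,0.469,-0.504,0.923,-55.395,4.339,-4.483,-0.075
2,-0.003,0.875,0.057,-0.496,-2.103,3.124,4.936,-1.856,0.470,-0.503,0.920,-60.030,7.602,-6.380,-0.141
3,-0.029,0.914,0.116,-0.510,-3.142,4.558,6.853,-0.775,0.470,-0.501,0.917,-63.520,10.697,-8.173,-0.376
4,-0.066,0.967,0.193,-0.511,-4.145,5.914,8.485,0.643,0.469,-0.497,0.912,-59.361,11.266,-8.483,-0.625
5,-0.111,1.031,0.284,-0.498,-4.973,7.004,9.588,1.910,0.467,-0.490,0.905,-46.966,9.058,-6.962,-0.741
6,-0.164,1.105,0.382,-0.474,-5.523,7.705,10.002,2.897,0.466,-0.481,0.895,-31.317,5.678,-4.488,-0.736
7,-0.220,1.184,0.482,-0.443,-5.810,8.060,9.875,3.332,0.464,-0.469,0.882,-16.570,2.305,-1.862,-0.579
8,-0.279,1.265,0.578,-0.410,-5.904,8.171,9.404,3.312,0.463,-0.453,0.866,-4.552,-0.508,0.468,-0.335
9,-0.338,1.346,0.669,-0.378,-5.876,8.133,8.752,3.036,0.462,-0.435,0.849,4.517,-2.636,2.359,-0.073
10,-0.396,1.427,0.753,-0.349,-5.781,8.012,8.028,2.665,0.462,-0.415,0.830,11.054,-4.134,3.820,0.161
11,-0.453,1.506,0.829,-0.325,-5.652,7.846,7.296,2.289,0.463,-0.394,0.811,15.608,-5.112,4.916,0.349
12,-0.509,1.584,0.899,-0.303,-5.510,7.658,6.592,1.948,0.464,-0.372,0.791,18.666,-5.690,5.718,0.491
13,-0.563,1.659,0.961,-0.285,-5.366,7.461,5.934,1.655,0.466,-0.350,0.770,20.611,-5.970,6.292,0.592
14,-0.616,1.733,1.018,-0.270,-5.226,7.261,5.330,1.406,0.468,-0.328,0.750,21.734,-6.038,6.690,0.660
15,-0.668,1.805,1.068,-0.257,-5.095,7.063,4.782,1.197,0.471,-0.306,0.729,22.252,-5.957,6.952,0.701
16,-0.718,1.874,1.114,-0.246,-4.973,6.869,4.288,1.021,0.473,-0.284,0.709,22.328,-5.775,7.109,0.723
17,-0.767,1.942,1.154,-0.236,-4.862,6.681,3.846,0.870,0.475,-0.263,0.689,22.082,-5.526,7.185,0.730
18,-0.816,2.008,1.191,-0.228,-4.761,6.498,3.451,0.740,0.477,-0.242,0.669,21.607,-5.235,7.198,0.727
19,-0.863,2.072,1.223,-0.222,-4.669,6.321,3.098,0.628,0.479,-0.223,0.650,20.971,-4.919,7.161,0.716
20,-0.909,2.134,1.253,-0.216,-4.587,6.151,2.782,0.529,0.480,-0.204,0.631,20.226,-4.587,7.085,0.699
21,-0.954,2.195,1.279,-0.211,-4.514,5.986,2.500,0.441,0.481,-0.185,0.612,19.413,-4.248,6.979,0.678
22,-0.999,2.254,1.303,-0.207,-4.449,5.828,2.247,0.363,0.481,-0.168,0.593,18.561,-3.906,6.849,0.655
23,-1.044,2.312,1.324,-0.204,-4.392,5.675,2.019,0.293,0.481,-0.151,0.574,17.692,-3.563,6.701,0.630
24,-1.087,2.368,1.343,-0.201,-4.342,5.527,1.814,0.230,0.481,-0.136,0.556,16.822,-3.220,6.538,0.603
25,-1.130,2.422,1.361,-0.199,-4.298,5.383,1.628,0.173,0.480,-0.121,0.539,15.963,-2.878,6.363,0.576
26,-1.173,2.475,1.376,-0.198,-4.260,5.244,1.458,0.121,0.478,-0.107,0.521,15.122,-2.537,6.179,0.549
27,-1.216,2.527,1.390,-0.197,-4.228,5.109,1.303,0.074,0.476,-0.094,0.505,14.305,-2.196,5.988,0.521
28,-1.258,2.578,1.402,-0.196,-4.200,4.978,1.160,0.035,0.474,-0.081,0.488,13.516,-1.854,5.790,0.492
29,-1.300,2.627,1.413,-0.196,-4.176,4.851,1.022,0.048,0.471,-0.070,0.472,12.768,-1.487,5.573,0.448
30,-1.341,2.675,1.423,-0.196,-4.156,4.728,0.896,0.051,0.468,-0.059,0.457,12.045,-1.130,5.358,0.408
31,-1.383,2.721,1.431,-0.196,-4.139,4.609,0.778,0.051,0.465,-0.049,0.442,11.350,-0.777,5.143,0.370
32,-1.424,2.767,1.438,-0.195,-4.125,4.492,0.670,0.047,0.461,-0.040,0.427,10.681,-0.430,4.929,0.335
33,-1.465,2.811,1.444,-0.195,-4.113,4.379,0.569,0.037,0.457,-0.031,0.413,10.037,-0.088,4.716,0.303
34,-1.507,2.855,1.450,-0.195,-4.104,4.269,0.474,0.025,0.453,-0.023,0.400,9.417,0.252,4.504,0.273
35,-1.548,2.897,1.454,-0.195,-4.097,4.163,0.386,0.014,0.448,-0.016,0.387,8.822,0.592,4.291,0.245
36,-1.589,2.938,1.458,-0.195,-4.090,4.059,0.301,0.008,0.443,-0.009,0.375,8.250,0.932,4.077,0.216
37,-1.629,2.978,1.460,-0.196,-4.085,3.959,0.221,0.005,0.438,-0.003,0.363,7.699,1.271,3.864,0.187
38,-1.670,3.017,1.462,-0.196,-4.081,3.862,0.146,0.004,0.433,0.003,0.352,7.167,1.610,3.650,0.160
39,-1.711,3.055,1.463,-0.196,-4.077,3.769,0.073,0.004,0.428,0.007,0.342,6.653,1.947,3.438,0.134
40,-1.752,3.092,1.463,-0.196,-4.074,3.679,0.004,0.008,0.423,0.012,0.332,6.156,2.284,3.226,0.108
41,-1.793,3.129,1.463,-0.196,-4.070,3.593,-0.060,0.010,0.417,0.016,0.322,5.673,2.618,3.013,0.085
42,-1.833,3.164,1.462,-0.196,-4.068,3.511,-0.123,0.017,0.412,0.019,0.314,5.205,2.953,2.801,0.061
43,-1.874,3.199,1.461,-0.196,-4.066,3.433,-0.184,0.028,0.406,0.022,0.306,4.749,3.288,2.590,0.038
44,-1.915,3.233,1.459,-0.196,-4.066,3.359,-0.244,0.041,0.401,0.024,0.298,4.303,3.624,2.380,0.016
45,-1.956,3.266,1.456,-0.196,-4.068,3.289,-0.303,0.057,0.395,0.026,0.291,3.866,3.962,2.172,-0.005
46,-1.996,3.299,1.453,-0.196,-4.073,3.223,-0.361,0.066,0.390,0.028,0.285,3.435,4.301,1.968,-0.022
47,-2.037,3.331,1.449,-0.195,-4.084,3.161,-0.418,0.059,0.384,0.029,0.280,3.005,4.638,1.768,-0.032
48,-2.078,3.362,1.444,-0.195,-4.102,3.104,-0.476,0.054,0.379,0.030,0.275,2.576,4.986,1.567,-0.041
49,-2.119,3.393,1.439,-0.195,-4.128,3.051,-0.537,0.038,0.374,0.030,0.271,2.144,5.343,1.366,-0.045
50,-2.161,3.423,1.433,-0.194,-4.164,3.004,-0.604,0.053,0.369,0.031,0.267,1.713,5.733,1.152,-0.058
51,-2.203,3.453,1.427,-0.194,-4.213,2.964,-0.680,0.081,0.364,0.031,0.264,,,,
# any joint saturated: no


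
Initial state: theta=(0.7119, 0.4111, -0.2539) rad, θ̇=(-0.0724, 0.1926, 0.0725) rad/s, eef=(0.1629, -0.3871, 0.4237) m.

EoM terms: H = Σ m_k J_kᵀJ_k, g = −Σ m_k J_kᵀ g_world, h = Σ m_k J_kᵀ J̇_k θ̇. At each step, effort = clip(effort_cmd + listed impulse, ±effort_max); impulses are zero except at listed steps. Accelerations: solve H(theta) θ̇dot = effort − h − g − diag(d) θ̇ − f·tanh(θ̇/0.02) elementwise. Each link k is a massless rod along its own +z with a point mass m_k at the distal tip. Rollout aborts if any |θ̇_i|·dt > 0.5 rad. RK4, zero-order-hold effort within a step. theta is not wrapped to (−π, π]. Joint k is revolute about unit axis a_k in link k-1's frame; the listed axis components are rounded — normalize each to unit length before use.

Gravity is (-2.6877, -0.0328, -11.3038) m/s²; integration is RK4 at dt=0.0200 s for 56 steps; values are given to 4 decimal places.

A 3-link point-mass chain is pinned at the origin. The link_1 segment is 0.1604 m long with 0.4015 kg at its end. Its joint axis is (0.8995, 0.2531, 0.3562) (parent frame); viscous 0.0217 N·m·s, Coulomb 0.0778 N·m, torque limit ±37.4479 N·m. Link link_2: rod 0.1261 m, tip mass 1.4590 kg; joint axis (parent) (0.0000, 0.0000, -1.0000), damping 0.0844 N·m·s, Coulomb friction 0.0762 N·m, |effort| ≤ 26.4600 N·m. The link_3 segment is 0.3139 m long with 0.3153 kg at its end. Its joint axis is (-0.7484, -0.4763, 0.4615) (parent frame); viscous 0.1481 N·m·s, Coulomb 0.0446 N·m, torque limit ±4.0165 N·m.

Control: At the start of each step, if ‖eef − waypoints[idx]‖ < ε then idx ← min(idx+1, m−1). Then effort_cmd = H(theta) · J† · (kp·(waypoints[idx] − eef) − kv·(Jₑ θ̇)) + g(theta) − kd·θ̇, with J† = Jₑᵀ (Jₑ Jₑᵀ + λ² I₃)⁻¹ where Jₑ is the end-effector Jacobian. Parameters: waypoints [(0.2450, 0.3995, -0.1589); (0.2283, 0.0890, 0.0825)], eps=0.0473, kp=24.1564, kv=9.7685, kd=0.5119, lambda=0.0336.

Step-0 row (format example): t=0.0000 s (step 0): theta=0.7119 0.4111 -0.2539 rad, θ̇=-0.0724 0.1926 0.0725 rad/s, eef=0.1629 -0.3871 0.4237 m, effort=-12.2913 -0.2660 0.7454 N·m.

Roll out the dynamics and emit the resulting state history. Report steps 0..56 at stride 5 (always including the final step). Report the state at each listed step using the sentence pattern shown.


t=0.1000 s (step 5): theta=0.4513 0.3114 -0.5606 rad, θ̇=-5.7530 -18.5980 -8.4732 rad/s, eef=0.1178 -0.3467 0.4525 m, effort=-8.4929 9.8168 4.0165 N·m.
t=0.2000 s (step 10): theta=-0.0360 0.2295 -0.8582 rad, θ̇=-5.0390 -0.4624 -1.5890 rad/s, eef=0.0204 -0.1971 0.5217 m, effort=-0.2513 -0.8563 0.0664 N·m.
t=0.3000 s (step 15): theta=-0.5467 0.1458 -1.0144 rad, θ̇=-5.0191 -0.7707 -1.2457 rad/s, eef=-0.0535 0.0185 0.5390 m, effort=3.4976 -0.7127 -0.1102 N·m.
t=0.4000 s (step 20): theta=-1.0257 0.0796 -1.1098 rad, θ̇=-4.5260 -0.5599 -0.6963 rad/s, eef=-0.0851 0.2265 0.4726 m, effort=5.8598 -0.8060 -0.3746 N·m.
t=0.5000 s (step 25): theta=-1.4441 0.0328 -1.1585 rad, θ̇=-3.8207 -0.3862 -0.3047 rad/s, eef=-0.0769 0.3822 0.3516 m, effort=6.9155 -0.8576 -0.5556 N·m.
t=0.6000 s (step 30): theta=-1.7871 0.0001 -1.1762 rad, θ̇=-3.0390 -0.2768 -0.0696 rad/s, eef=-0.0436 0.4734 0.2177 m, effort=6.8939 -0.8710 -0.6437 N·m.
t=0.7000 s (step 35): theta=-2.0544 -0.0250 -1.1786 rad, θ̇=-2.3225 -0.2270 0.0043 rad/s, eef=-0.0015 0.5128 0.1002 m, effort=6.2586 -0.8605 -0.6279 N·m.
t=0.8000 s (step 40): theta=-2.2565 -0.0465 -1.1780 rad, θ̇=-1.7368 -0.1979 0.0233 rad/s, eef=0.0381 0.5211 0.0096 m, effort=5.4262 -0.8514 -0.5797 N·m.
t=0.9000 s (step 45): theta=-2.4072 -0.0657 -1.1765 rad, θ̇=-1.2942 -0.1811 0.0223 rad/s, eef=0.0715 0.5148 -0.0562 m, effort=4.6416 -0.8440 -0.5312 N·m.
t=1.0000 s (step 50): theta=-2.5198 -0.0833 -1.1749 rad, θ̇=-0.9715 -0.1682 0.0207 rad/s, eef=0.0985 0.5032 -0.1030 m, effort=3.9903 -0.8398 -0.4964 N·m.
t=1.1000 s (step 55): theta=-2.6049 -0.0999 -1.1736 rad, θ̇=-0.7386 -0.1573 0.0190 rad/s, eef=0.1201 0.4905 -0.1365 m, effort=3.4763 -0.8376 -0.4733 N·m.
t=1.1200 s (step 56): theta=-2.6194 -0.1031 -1.1734 rad, θ̇=-0.7004 -0.1553 0.0185 rad/s, eef=0.1239 0.4881 -0.1419 m.


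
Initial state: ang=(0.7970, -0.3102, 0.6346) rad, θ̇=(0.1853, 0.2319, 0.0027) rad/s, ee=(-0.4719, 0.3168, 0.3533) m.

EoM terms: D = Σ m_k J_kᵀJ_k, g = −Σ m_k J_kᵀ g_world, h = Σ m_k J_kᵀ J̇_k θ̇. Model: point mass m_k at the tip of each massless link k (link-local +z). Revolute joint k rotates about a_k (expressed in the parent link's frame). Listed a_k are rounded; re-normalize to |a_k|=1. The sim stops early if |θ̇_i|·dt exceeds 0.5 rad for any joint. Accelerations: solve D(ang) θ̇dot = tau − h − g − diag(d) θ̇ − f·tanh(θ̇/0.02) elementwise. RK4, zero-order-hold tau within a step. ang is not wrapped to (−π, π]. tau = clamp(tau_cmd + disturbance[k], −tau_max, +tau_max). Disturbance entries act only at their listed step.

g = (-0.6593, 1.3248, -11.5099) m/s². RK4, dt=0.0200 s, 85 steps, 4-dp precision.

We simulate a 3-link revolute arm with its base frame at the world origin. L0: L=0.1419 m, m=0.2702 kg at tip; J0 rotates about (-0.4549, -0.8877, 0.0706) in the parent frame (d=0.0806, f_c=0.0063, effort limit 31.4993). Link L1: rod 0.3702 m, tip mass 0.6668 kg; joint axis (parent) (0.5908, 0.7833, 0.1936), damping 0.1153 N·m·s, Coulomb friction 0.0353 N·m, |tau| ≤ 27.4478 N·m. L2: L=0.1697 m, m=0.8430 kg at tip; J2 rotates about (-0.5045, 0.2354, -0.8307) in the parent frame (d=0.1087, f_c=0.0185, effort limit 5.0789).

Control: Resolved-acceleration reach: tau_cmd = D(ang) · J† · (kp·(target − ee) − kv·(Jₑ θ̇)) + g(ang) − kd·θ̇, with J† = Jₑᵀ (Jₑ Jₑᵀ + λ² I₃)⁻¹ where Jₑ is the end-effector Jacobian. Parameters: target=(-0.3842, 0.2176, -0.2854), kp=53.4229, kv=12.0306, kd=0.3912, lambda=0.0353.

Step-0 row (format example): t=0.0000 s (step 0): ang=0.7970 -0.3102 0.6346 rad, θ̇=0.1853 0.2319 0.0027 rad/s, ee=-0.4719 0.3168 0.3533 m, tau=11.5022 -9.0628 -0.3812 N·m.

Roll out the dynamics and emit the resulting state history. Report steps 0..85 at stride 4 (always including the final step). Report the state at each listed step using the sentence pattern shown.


t=0.0800 s (step 4): ang=0.8474 -0.3809 0.6576 rad, θ̇=1.0654 -1.4434 0.0674 rad/s, ee=-0.4954 0.3360 0.2925 m, tau=-4.5800 3.1920 0.2132 N·m.
t=0.1600 s (step 8): ang=0.9527 -0.5009 0.6611 rad, θ̇=1.2299 -1.7485 -0.7953 rad/s, ee=-0.5269 0.3608 0.1702 m, tau=-11.2790 7.9406 0.8576 N·m.
t=0.2400 s (step 12): ang=1.0616 -0.6202 0.6356 rad, θ̇=0.1760 -2.6034 -4.6487 rad/s, ee=-0.5367 0.3727 0.0401 m, tau=-13.9269 10.1831 2.5620 N·m.
t=0.3200 s (step 16): ang=1.1501 -0.7311 0.5817 rad, θ̇=-4.1475 -6.8223 -21.0303 rad/s, ee=-0.5253 0.3724 -0.0734 m, tau=-16.3051 13.8648 5.0789 N·m.
t=0.4000 s (step 20): ang=1.1722 -0.8759 0.2742 rad, θ̇=-3.7514 -6.1610 -19.4629 rad/s, ee=-0.5065 0.3539 -0.1678 m, tau=-13.7634 11.6856 5.0789 N·m.
t=0.4800 s (step 24): ang=1.1905 -0.9865 0.0402 rad, θ̇=-3.2770 -5.3975 -17.2723 rad/s, ee=-0.4829 0.3336 -0.2326 m, tau=-11.5705 9.9095 5.0789 N·m.
t=0.5600 s (step 28): ang=1.2070 -1.0634 -0.0841 rad, θ̇=-2.8882 -4.6282 -14.9762 rad/s, ee=-0.4598 0.3198 -0.2746 m, tau=-10.1596 8.6238 5.0789 N·m.
t=0.6400 s (step 32): ang=1.2167 -1.1176 -0.1253 rad, θ̇=-2.7955 -4.1924 -13.8414 rad/s, ee=-0.4398 0.3132 -0.3008 m, tau=-9.1926 7.7615 5.0789 N·m.
t=0.7200 s (step 36): ang=1.2172 -1.1596 -0.1350 rad, θ̇=-2.8028 -3.9395 -13.4457 rad/s, ee=-0.4240 0.3105 -0.3164 m, tau=-8.5100 7.1464 5.0789 N·m.
t=0.8000 s (step 40): ang=1.2108 -1.1940 -0.1392 rad, θ̇=-2.8011 -3.7510 -13.2577 rad/s, ee=-0.4123 0.3097 -0.3252 m, tau=-8.0225 6.6878 5.0789 N·m.
t=0.8800 s (step 44): ang=1.2002 -1.2227 -0.1447 rad, θ̇=-2.7797 -3.6031 -13.1323 rad/s, ee=-0.4039 0.3096 -0.3297 m, tau=-7.6800 6.3567 5.0789 N·m.
t=0.9600 s (step 48): ang=1.1878 -1.2467 -0.1517 rad, θ̇=-2.7426 -3.4829 -13.0164 rad/s, ee=-0.3978 0.3100 -0.3317 m, tau=-7.4446 6.1245 5.0789 N·m.
t=1.0400 s (step 52): ang=1.1750 -1.2670 -0.1589 rad, θ̇=-2.6981 -3.3843 -12.9044 rad/s, ee=-0.3933 0.3106 -0.3321 m, tau=-7.2853 5.9651 5.0789 N·m.
t=1.1200 s (step 56): ang=1.1627 -1.2843 -0.1655 rad, θ̇=-2.6529 -3.3033 -12.8016 rad/s, ee=-0.3899 0.3113 -0.3318 m, tau=-7.1777 5.8565 5.0789 N·m.
t=1.2000 s (step 60): ang=1.1512 -1.2991 -0.1709 rad, θ̇=-2.6105 -3.2365 -12.7120 rad/s, ee=-0.3872 0.3120 -0.3311 m, tau=-7.1042 5.7819 5.0789 N·m.
t=1.2800 s (step 64): ang=1.1409 -1.3118 -0.1753 rad, θ̇=-2.5725 -3.1809 -12.6364 rad/s, ee=-0.3850 0.3127 -0.3303 m, tau=-7.0524 5.7294 5.0789 N·m.
t=1.3600 s (step 68): ang=1.1316 -1.3228 -0.1789 rad, θ̇=-2.5390 -3.1342 -12.5734 rad/s, ee=-0.3831 0.3134 -0.3294 m, tau=-7.0145 5.6910 5.0789 N·m.
t=1.4400 s (step 72): ang=1.1234 -1.3324 -0.1817 rad, θ̇=-2.5098 -3.0946 -12.5209 rad/s, ee=-0.3815 0.3140 -0.3286 m, tau=-6.9854 5.6617 5.0789 N·m.
t=1.5200 s (step 76): ang=1.1161 -1.3408 -0.1841 rad, θ̇=-2.4843 -3.0607 -12.4768 rad/s, ee=-0.3801 0.3146 -0.3278 m, tau=-6.9623 5.6386 5.0789 N·m.
t=1.6000 s (step 80): ang=1.1096 -1.3482 -0.1868 rad, θ̇=-2.4618 -3.0324 -12.4508 rad/s, ee=-0.3789 0.3151 -0.3271 m, tau=-6.9417 5.6179 5.0664 N·m.
t=1.6800 s (step 84): ang=1.1035 -1.3552 -0.1919 rad, θ̇=-2.4357 -3.0044 -12.4241 rad/s, ee=-0.3779 0.3153 -0.3265 m, tau=-6.9217 5.5949 5.0521 N·m.
t=1.7000 s (step 85): ang=1.1066 -1.3512 -0.1702 rad, θ̇=2.2842 2.8240 12.2096 rad/s, ee=-0.3775 0.3166 -0.3266 m.


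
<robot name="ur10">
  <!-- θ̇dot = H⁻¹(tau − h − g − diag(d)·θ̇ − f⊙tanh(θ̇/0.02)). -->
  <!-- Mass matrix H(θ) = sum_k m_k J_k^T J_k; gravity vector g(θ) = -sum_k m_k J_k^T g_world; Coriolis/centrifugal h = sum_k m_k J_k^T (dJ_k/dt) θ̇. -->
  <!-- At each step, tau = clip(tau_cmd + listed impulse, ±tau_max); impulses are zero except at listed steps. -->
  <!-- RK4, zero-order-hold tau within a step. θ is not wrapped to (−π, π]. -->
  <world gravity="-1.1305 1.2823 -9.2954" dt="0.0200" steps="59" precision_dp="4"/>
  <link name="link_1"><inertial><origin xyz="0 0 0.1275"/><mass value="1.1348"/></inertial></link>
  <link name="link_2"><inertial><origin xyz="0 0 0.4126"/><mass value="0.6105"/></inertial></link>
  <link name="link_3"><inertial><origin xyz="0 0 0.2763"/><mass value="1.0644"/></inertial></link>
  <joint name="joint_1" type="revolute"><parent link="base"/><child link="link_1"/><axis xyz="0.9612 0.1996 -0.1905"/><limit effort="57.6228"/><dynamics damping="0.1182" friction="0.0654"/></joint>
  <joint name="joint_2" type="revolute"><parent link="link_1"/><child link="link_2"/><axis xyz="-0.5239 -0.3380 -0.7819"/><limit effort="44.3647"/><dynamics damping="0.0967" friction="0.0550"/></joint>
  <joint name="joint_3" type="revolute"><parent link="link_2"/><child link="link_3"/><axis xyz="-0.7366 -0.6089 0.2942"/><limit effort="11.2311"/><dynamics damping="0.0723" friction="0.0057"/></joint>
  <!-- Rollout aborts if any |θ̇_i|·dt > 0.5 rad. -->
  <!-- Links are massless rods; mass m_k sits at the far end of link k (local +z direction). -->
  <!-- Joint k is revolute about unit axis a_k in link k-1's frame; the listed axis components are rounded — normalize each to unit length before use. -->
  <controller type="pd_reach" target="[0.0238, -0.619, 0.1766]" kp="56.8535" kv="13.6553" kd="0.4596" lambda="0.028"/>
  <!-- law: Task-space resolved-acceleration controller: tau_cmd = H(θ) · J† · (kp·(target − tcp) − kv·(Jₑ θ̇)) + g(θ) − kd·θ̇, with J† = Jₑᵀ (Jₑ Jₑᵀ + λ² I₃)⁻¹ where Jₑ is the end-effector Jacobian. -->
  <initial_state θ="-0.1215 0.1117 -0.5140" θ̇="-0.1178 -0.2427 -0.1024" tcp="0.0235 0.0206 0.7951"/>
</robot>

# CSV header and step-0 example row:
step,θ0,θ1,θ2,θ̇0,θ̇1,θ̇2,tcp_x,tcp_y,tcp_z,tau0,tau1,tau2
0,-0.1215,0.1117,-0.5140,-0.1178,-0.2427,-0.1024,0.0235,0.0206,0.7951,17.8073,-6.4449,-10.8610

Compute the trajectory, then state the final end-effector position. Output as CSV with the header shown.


step,θ0,θ1,θ2,θ̇0,θ̇1,θ̇2,tcp_x,tcp_y,tcp_z,tau0,tau1,tau2
1,-0.1264,0.1329,-0.5911,-0.4178,2.0848,-7.2846,0.0246,0.0134,0.7887,15.4200,-6.8438,-4.8312
2,-0.1355,0.1693,-0.7442,-0.4776,1.5380,-7.9905,0.0256,-0.0032,0.7731,15.4627,-6.7010,-3.2138
3,-0.1428,0.1937,-0.8995,-0.2349,0.9442,-7.5921,0.0269,-0.0247,0.7533,14.2848,-6.0155,-2.0932
4,-0.1436,0.2083,-1.0448,0.1622,0.5452,-6.9906,0.0283,-0.0499,0.7306,12.2860,-5.1036,-1.0136
5,-0.1359,0.2162,-1.1778,0.6053,0.2671,-6.3508,0.0296,-0.0780,0.7061,10.0014,-4.1236,0.0073
6,-0.1194,0.2195,-1.2978,1.0556,0.0725,-5.6870,0.0309,-0.1082,0.6800,7.6647,-3.1546,0.9002
7,-0.0940,0.2195,-1.4046,1.4862,-0.0571,-5.0104,0.0321,-0.1396,0.6530,5.4058,-2.2440,1.6266
8,-0.0604,0.2175,-1.4978,1.8744,-0.1421,-4.3307,0.0333,-0.1715,0.6256,3.2808,-1.3936,2.1738
9,-0.0196,0.2139,-1.5776,2.2002,-0.2048,-3.6613,0.0344,-0.2034,0.5979,1.3115,-0.5797,2.5498
10,0.0269,0.2094,-1.6444,2.4569,-0.2475,-3.0150,0.0356,-0.2347,0.5705,-0.4997,0.1930,2.7760
11,0.0779,0.2041,-1.6985,2.6422,-0.2726,-2.4056,0.0368,-0.2651,0.5434,-2.1529,0.9193,2.8828
12,0.1319,0.1985,-1.7410,2.7578,-0.2827,-1.8459,0.0381,-0.2943,0.5168,-3.6475,1.5924,2.9033
13,0.1876,0.1929,-1.7729,2.8087,-0.2808,-1.3460,0.0395,-0.3222,0.4910,-4.9811,2.2053,2.8690
14,0.2437,0.1873,-1.7955,2.8028,-0.2695,-0.9122,0.0409,-0.3485,0.4659,-6.1516,2.7510,2.8058
15,0.2992,0.1821,-1.8101,2.7493,-0.2512,-0.5468,0.0423,-0.3732,0.4417,-7.1587,3.2245,2.7331
16,0.3533,0.1773,-1.8180,2.6580,-0.2279,-0.2482,0.0436,-0.3962,0.4184,-8.0053,3.6232,2.6636
17,0.4052,0.1730,-1.8206,2.5384,-0.2011,-0.0118,0.0448,-0.4173,0.3961,-8.6984,3.9479,2.6040
18,0.4545,0.1693,-1.8190,2.3987,-0.1725,0.1664,0.0458,-0.4367,0.3749,-9.2484,4.2021,2.5604
19,0.5010,0.1661,-1.8144,2.2472,-0.1422,0.2980,0.0467,-0.4543,0.3548,-9.6691,4.3911,2.5273
20,0.5443,0.1636,-1.8075,2.0899,-0.1112,0.3912,0.0473,-0.4702,0.3360,-9.9755,4.5221,2.5023
21,0.5845,0.1616,-1.7990,1.9315,-0.0803,0.4534,0.0477,-0.4845,0.3185,-10.1835,4.6035,2.4834
22,0.6216,0.1603,-1.7895,1.7757,-0.0503,0.4911,0.0479,-0.4973,0.3022,-10.3088,4.6436,2.4683
23,0.6556,0.1596,-1.7795,1.6249,-0.0223,0.5102,0.0478,-0.5087,0.2873,-10.3664,4.6517,2.4551
24,0.6866,0.1594,-1.7692,1.4791,-0.0009,0.5143,0.0477,-0.5188,0.2736,-10.3691,4.6428,2.4428
25,0.7147,0.1595,-1.7590,1.3389,0.0124,0.5076,0.0474,-0.5278,0.2611,-10.3294,4.6262,2.4301
26,0.7402,0.1599,-1.7490,1.2082,0.0238,0.4948,0.0470,-0.5358,0.2499,-10.2595,4.5967,2.4157
27,0.7632,0.1604,-1.7393,1.0885,0.0359,0.4787,0.0466,-0.5429,0.2398,-10.1687,4.5537,2.3994
28,0.7838,0.1613,-1.7299,0.9797,0.0488,0.4608,0.0461,-0.5492,0.2307,-10.0642,4.5001,2.3817
29,0.8024,0.1624,-1.7208,0.8812,0.0617,0.4419,0.0456,-0.5548,0.2227,-9.9516,4.4399,2.3632
30,0.8191,0.1637,-1.7122,0.7923,0.0740,0.4228,0.0451,-0.5598,0.2155,-9.8355,4.3764,2.3443
31,0.8342,0.1653,-1.7039,0.7122,0.0852,0.4038,0.0445,-0.5642,0.2092,-9.7192,4.3124,2.3255
32,0.8477,0.1671,-1.6960,0.6401,0.0948,0.3851,0.0439,-0.5682,0.2037,-9.6056,4.2500,2.3072
33,0.8598,0.1691,-1.6885,0.5754,0.1029,0.3671,0.0433,-0.5718,0.1989,-9.4968,4.1906,2.2896
34,0.8708,0.1712,-1.6814,0.5173,0.1094,0.3499,0.0427,-0.5751,0.1947,-9.3940,4.1350,2.2730
35,0.8806,0.1735,-1.6745,0.4654,0.1143,0.3334,0.0420,-0.5780,0.1911,-9.2982,4.0837,2.2575
36,0.8894,0.1758,-1.6680,0.4189,0.1179,0.3177,0.0414,-0.5807,0.1879,-9.2100,4.0369,2.2433
37,0.8974,0.1782,-1.6618,0.3775,0.1202,0.3028,0.0408,-0.5831,0.1853,-9.1296,3.9948,2.2304
38,0.9046,0.1806,-1.6559,0.3405,0.1213,0.2887,0.0402,-0.5853,0.1830,-9.0569,3.9572,2.2188
39,0.9110,0.1830,-1.6503,0.3075,0.1215,0.2752,0.0396,-0.5873,0.1810,-8.9917,3.9239,2.2086
40,0.9169,0.1854,-1.6449,0.2781,0.1208,0.2625,0.0390,-0.5892,0.1794,-8.9337,3.8948,2.1996
41,0.9222,0.1878,-1.6398,0.2519,0.1195,0.2503,0.0385,-0.5909,0.1780,-8.8825,3.8694,2.1919
42,0.9270,0.1902,-1.6349,0.2286,0.1175,0.2388,0.0379,-0.5925,0.1768,-8.8375,3.8475,2.1854
43,0.9314,0.1925,-1.6302,0.2078,0.1151,0.2278,0.0374,-0.5939,0.1759,-8.7983,3.8287,2.1799
44,0.9353,0.1948,-1.6258,0.1892,0.1122,0.2173,0.0369,-0.5953,0.1751,-8.7644,3.8128,2.1754
45,0.9389,0.1970,-1.6215,0.1727,0.1091,0.2072,0.0365,-0.5965,0.1744,-8.7352,3.7994,2.1718
46,0.9422,0.1992,-1.6175,0.1579,0.1058,0.1977,0.0360,-0.5977,0.1739,-8.7103,3.7883,2.1689
47,0.9453,0.2013,-1.6136,0.1446,0.1022,0.1885,0.0356,-0.5988,0.1735,-8.6893,3.7792,2.1668
48,0.9480,0.2033,-1.6099,0.1327,0.0986,0.1798,0.0352,-0.5998,0.1732,-8.6715,3.7718,2.1653
49,0.9506,0.2052,-1.6064,0.1221,0.0949,0.1714,0.0348,-0.6007,0.1729,-8.6568,3.7660,2.1644
50,0.9529,0.2071,-1.6031,0.1125,0.0912,0.1634,0.0345,-0.6016,0.1728,-8.6447,3.7614,2.1639
51,0.9551,0.2088,-1.5999,0.1039,0.0875,0.1558,0.0341,-0.6024,0.1726,-8.6348,3.7580,2.1638
52,0.9571,0.2106,-1.5968,0.0961,0.0838,0.1485,0.0338,-0.6032,0.1726,-8.6270,3.7556,2.1641
53,0.9589,0.2122,-1.5939,0.0891,0.0802,0.1415,0.0335,-0.6039,0.1725,-8.6208,3.7540,2.1646
54,0.9607,0.2138,-1.5912,0.0827,0.0766,0.1348,0.0332,-0.6046,0.1725,-8.6161,3.7531,2.1654
55,0.9623,0.2153,-1.5885,0.0769,0.0731,0.1284,0.0329,-0.6052,0.1725,-8.6127,3.7528,2.1664
56,0.9637,0.2167,-1.5860,0.0717,0.0698,0.1224,0.0327,-0.6058,0.1726,-8.6103,3.7530,2.1675
57,0.9651,0.2181,-1.5836,0.0669,0.0665,0.1165,0.0324,-0.6064,0.1727,-8.6088,3.7536,2.1688
58,0.9664,0.2194,-1.5814,0.0625,0.0634,0.1110,0.0322,-0.6069,0.1727,-8.6082,3.7544,2.1701
59,0.9676,0.2206,-1.5792,0.0585,0.0604,0.1057,0.0320,-0.6074,0.1728,,,
# final tcp position (m): 0.0320 -0.6074 0.1728


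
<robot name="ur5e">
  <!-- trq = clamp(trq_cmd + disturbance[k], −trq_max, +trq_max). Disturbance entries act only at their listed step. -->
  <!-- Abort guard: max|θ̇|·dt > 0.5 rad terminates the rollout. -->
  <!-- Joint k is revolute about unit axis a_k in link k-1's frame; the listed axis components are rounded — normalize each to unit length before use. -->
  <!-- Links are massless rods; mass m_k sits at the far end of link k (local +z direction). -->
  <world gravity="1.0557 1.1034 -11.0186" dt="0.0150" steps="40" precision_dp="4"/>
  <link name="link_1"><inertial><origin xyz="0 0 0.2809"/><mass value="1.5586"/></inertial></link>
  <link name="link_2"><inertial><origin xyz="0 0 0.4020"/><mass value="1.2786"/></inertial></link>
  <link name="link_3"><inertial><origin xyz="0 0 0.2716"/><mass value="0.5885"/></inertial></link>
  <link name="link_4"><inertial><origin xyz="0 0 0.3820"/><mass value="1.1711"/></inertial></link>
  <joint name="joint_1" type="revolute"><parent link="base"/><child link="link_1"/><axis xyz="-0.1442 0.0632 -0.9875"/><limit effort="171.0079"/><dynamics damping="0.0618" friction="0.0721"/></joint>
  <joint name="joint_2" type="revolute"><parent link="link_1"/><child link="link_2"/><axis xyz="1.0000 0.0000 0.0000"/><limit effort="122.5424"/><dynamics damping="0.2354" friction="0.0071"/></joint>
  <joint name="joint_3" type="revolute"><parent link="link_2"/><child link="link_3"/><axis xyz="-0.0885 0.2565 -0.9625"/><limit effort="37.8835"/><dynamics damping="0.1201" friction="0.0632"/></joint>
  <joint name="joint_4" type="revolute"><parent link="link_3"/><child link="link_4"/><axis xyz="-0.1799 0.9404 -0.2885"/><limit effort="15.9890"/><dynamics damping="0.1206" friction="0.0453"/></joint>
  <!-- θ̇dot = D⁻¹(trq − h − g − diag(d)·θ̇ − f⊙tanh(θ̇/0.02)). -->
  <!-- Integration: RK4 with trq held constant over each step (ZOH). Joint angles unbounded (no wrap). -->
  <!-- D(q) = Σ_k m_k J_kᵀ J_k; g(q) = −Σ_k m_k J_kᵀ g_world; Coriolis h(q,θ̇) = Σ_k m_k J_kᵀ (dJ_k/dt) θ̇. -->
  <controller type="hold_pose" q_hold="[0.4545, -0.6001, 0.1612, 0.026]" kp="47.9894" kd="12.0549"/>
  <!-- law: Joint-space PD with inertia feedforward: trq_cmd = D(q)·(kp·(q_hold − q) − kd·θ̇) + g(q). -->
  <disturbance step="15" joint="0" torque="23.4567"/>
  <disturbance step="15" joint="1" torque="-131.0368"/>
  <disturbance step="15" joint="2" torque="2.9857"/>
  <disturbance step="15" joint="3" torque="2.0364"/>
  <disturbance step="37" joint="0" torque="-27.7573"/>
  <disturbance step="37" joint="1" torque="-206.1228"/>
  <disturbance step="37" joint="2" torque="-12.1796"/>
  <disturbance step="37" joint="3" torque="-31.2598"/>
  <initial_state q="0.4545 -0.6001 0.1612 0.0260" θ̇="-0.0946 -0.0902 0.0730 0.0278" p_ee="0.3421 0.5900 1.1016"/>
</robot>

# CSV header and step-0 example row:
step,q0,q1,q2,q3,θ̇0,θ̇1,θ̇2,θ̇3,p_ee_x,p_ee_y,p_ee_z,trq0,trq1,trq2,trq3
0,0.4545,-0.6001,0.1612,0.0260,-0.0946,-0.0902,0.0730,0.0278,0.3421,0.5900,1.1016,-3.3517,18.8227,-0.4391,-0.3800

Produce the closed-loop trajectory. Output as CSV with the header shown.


step,q0,q1,q2,q3,θ̇0,θ̇1,θ̇2,θ̇3,p_ee_x,p_ee_y,p_ee_z,trq0,trq1,trq2,trq3
1,0.4535,-0.6013,0.1592,0.0272,-0.0848,-0.0720,0.2304,-0.0483,0.3420,0.5910,1.1009,-3.4058,18.6232,-0.4522,-0.4075
2,0.4528,-0.6023,0.1579,0.0280,-0.0702,-0.0566,0.2678,-0.0764,0.3419,0.5919,1.1004,-3.4514,18.4391,-0.4628,-0.4328
3,0.4523,-0.6031,0.1568,0.0284,-0.0572,-0.0435,0.2824,-0.0929,0.3418,0.5925,1.0999,-3.4898,18.2727,-0.4722,-0.4546
4,0.4519,-0.6037,0.1558,0.0287,-0.0475,-0.0323,0.2955,-0.1045,0.3417,0.5930,1.0996,-3.5207,18.1228,-0.4807,-0.4739
5,0.4517,-0.6041,0.1550,0.0288,-0.0402,-0.0229,0.3061,-0.1121,0.3416,0.5934,1.0993,-3.5456,17.9883,-0.4882,-0.4908
6,0.4516,-0.6044,0.1542,0.0289,-0.0343,-0.0150,0.3127,-0.1167,0.3415,0.5937,1.0992,-3.5661,17.8681,-0.4948,-0.5058
7,0.4516,-0.6046,0.1535,0.0289,-0.0296,-0.0084,0.3165,-0.1191,0.3415,0.5939,1.0991,-3.5833,17.7612,-0.5007,-0.5190
8,0.4516,-0.6047,0.1528,0.0289,-0.0259,-0.0028,0.3186,-0.1203,0.3414,0.5940,1.0990,-3.5978,17.6664,-0.5059,-0.5307
9,0.4517,-0.6047,0.1522,0.0289,-0.0229,0.0017,0.3200,-0.1206,0.3414,0.5940,1.0990,-3.6100,17.5827,-0.5106,-0.5412
10,0.4519,-0.6046,0.1516,0.0289,-0.0206,0.0054,0.3210,-0.1205,0.3414,0.5940,1.0990,-3.6203,17.5090,-0.5147,-0.5505
11,0.4520,-0.6046,0.1510,0.0289,-0.0188,0.0084,0.3217,-0.1201,0.3413,0.5940,1.0991,-3.6289,17.4443,-0.5183,-0.5588
12,0.4522,-0.6044,0.1504,0.0289,-0.0175,0.0108,0.3223,-0.1195,0.3413,0.5939,1.0992,-3.6360,17.3877,-0.5215,-0.5662
13,0.4524,-0.6043,0.1498,0.0289,-0.0166,0.0126,0.3228,-0.1187,0.3413,0.5938,1.0993,-3.6420,17.3383,-0.5244,-0.5727
14,0.4526,-0.6041,0.1492,0.0289,-0.0160,0.0140,0.3233,-0.1180,0.3413,0.5936,1.0994,-3.6468,17.2954,-0.5268,-0.5785
15,0.4528,-0.6039,0.1487,0.0289,-0.0156,0.0150,0.3237,-0.1172,0.3413,0.5935,1.0995,19.8059,-113.7786,2.4567,1.4527
16,0.4532,-0.6119,0.1500,0.0283,0.0146,-1.0842,0.4166,-0.1351,0.3443,0.5994,1.0941,-8.0472,41.7522,-1.0843,-0.9639
17,0.4540,-0.6266,0.1500,0.0282,0.0229,-0.8770,0.3291,-0.1290,0.3498,0.6100,1.0841,-7.5381,38.8172,-1.0121,-0.9044
18,0.4547,-0.6385,0.1494,0.0280,0.0203,-0.6972,0.3227,-0.1369,0.3542,0.6185,1.0759,-7.0755,36.1630,-0.9519,-0.8584
19,0.4554,-0.6478,0.1489,0.0278,0.0151,-0.5417,0.3283,-0.1420,0.3576,0.6252,1.0694,-6.6568,33.7694,-0.8993,-0.8195
20,0.4560,-0.6549,0.1485,0.0275,0.0095,-0.4079,0.3329,-0.1429,0.3602,0.6302,1.0643,-6.2789,31.6169,-0.8526,-0.7859
21,0.4565,-0.6602,0.1480,0.0271,0.0039,-0.2934,0.3350,-0.1409,0.3622,0.6339,1.0605,-5.9389,29.6870,-0.8109,-0.7567
22,0.4569,-0.6639,0.1476,0.0269,-0.0012,-0.1959,0.3354,-0.1374,0.3636,0.6365,1.0579,-5.6340,27.9616,-0.7736,-0.7315
23,0.4573,-0.6662,0.1472,0.0267,-0.0058,-0.1135,0.3347,-0.1333,0.3645,0.6381,1.0562,-5.3612,26.4236,-0.7403,-0.7096
24,0.4576,-0.6674,0.1468,0.0265,-0.0098,-0.0444,0.3335,-0.1291,0.3650,0.6390,1.0553,-5.1178,25.0567,-0.7106,-0.6906
25,0.4579,-0.6677,0.1463,0.0264,-0.0134,0.0130,0.3320,-0.1251,0.3651,0.6392,1.0551,-4.9014,23.8461,-0.6842,-0.6741
26,0.4581,-0.6672,0.1458,0.0264,-0.0165,0.0600,0.3304,-0.1212,0.3650,0.6388,1.0555,-4.7094,22.7787,-0.6608,-0.6599
27,0.4582,-0.6660,0.1453,0.0264,-0.0193,0.0981,0.3290,-0.1179,0.3646,0.6380,1.0563,-4.5397,21.8391,-0.6402,-0.6477
28,0.4583,-0.6643,0.1448,0.0265,-0.0216,0.1284,0.3278,-0.1150,0.3641,0.6368,1.0575,-4.3902,21.0148,-0.6221,-0.6373
29,0.4584,-0.6623,0.1442,0.0265,-0.0235,0.1520,0.3267,-0.1126,0.3634,0.6353,1.0590,-4.2590,20.2943,-0.6062,-0.6285
30,0.4585,-0.6599,0.1437,0.0267,-0.0252,0.1698,0.3259,-0.1106,0.3626,0.6337,1.0607,-4.1442,19.6670,-0.5924,-0.6211
31,0.4585,-0.6573,0.1431,0.0268,-0.0265,0.1827,0.3253,-0.1090,0.3617,0.6318,1.0625,-4.0443,19.1231,-0.5805,-0.6150
32,0.4585,-0.6545,0.1426,0.0270,-0.0277,0.1913,0.3248,-0.1077,0.3608,0.6298,1.0645,-3.9576,18.6538,-0.5702,-0.6101
33,0.4586,-0.6516,0.1420,0.0272,-0.0286,0.1963,0.3246,-0.1067,0.3598,0.6278,1.0665,-3.8830,18.2509,-0.5615,-0.6062
34,0.4586,-0.6487,0.1414,0.0274,-0.0293,0.1984,0.3245,-0.1059,0.3587,0.6257,1.0686,-3.8190,17.9071,-0.5541,-0.6032
35,0.4585,-0.6457,0.1409,0.0276,-0.0299,0.1980,0.3245,-0.1054,0.3577,0.6236,1.0707,-3.7644,17.6155,-0.5480,-0.6010
36,0.4585,-0.6428,0.1403,0.0278,-0.0303,0.1955,0.3247,-0.1050,0.3567,0.6215,1.0727,-3.7183,17.3702,-0.5429,-0.5996
37,0.4585,-0.6399,0.1397,0.0280,-0.0307,0.1914,0.3250,-0.1047,0.3557,0.6195,1.0747,-31.4369,-122.5424,-12.7183,-15.9890
38,0.4740,-0.6470,-0.1284,0.1108,1.4921,-1.1057,-27.8420,8.2206,0.3527,0.6261,1.0707,2.1615,42.3374,1.0631,0.7900
39,0.4780,-0.6616,-0.3164,0.1644,-0.3029,-0.8124,-5.5933,1.7591,0.3476,0.6400,1.0608,1.0485,37.7529,0.0051,-1.3161
40,0.4709,-0.6724,-0.3561,0.1770,-0.5313,-0.6269,-1.1167,0.4029,0.3439,0.6497,1.0538,,,,
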